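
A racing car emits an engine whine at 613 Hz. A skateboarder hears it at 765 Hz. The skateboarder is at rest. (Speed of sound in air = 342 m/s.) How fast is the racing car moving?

f' > f, so the racing car is approaching.
f' = f · v/(v − v_s) ⇒ v_s = v · |1 − f/f'|.
v_s = 342 × |1 − 613/765| = 342 × 0.1987 ≈ 68 m/s.

68 m/s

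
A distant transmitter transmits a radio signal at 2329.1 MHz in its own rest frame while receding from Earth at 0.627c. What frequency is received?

Relativistic Doppler for frequency: f' = f₀ · √((1 − β)/(1 + β)).
f' = 2329.1 × √(0.3730/1.6270) = 2329.1 × 0.47881 ≈ 1115.2 MHz.

1115.2 MHz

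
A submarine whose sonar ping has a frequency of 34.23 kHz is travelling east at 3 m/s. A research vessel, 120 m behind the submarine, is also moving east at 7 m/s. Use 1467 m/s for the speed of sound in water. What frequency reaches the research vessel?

34.3 kHz

The research vessel is behind, so the submarine is moving away from it while the research vessel is moving toward the submarine.
With source receding and observer approaching, f' = f · (v + v_o)/(v + v_s).
f' = 34.23 × (1467 + 7)/(1467 + 3) = 34.23 × 1474/1470 ≈ 34.3 kHz.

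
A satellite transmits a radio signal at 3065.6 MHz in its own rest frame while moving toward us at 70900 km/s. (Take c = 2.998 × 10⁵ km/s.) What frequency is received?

β = v/c = 70900/299800 = 0.2365.
Relativistic Doppler for frequency: f' = f₀ · √((1 + β)/(1 − β)).
f' = 3065.6 × √(1.2365/0.7635) = 3065.6 × 1.27259 ≈ 3901.3 MHz.

3901.3 MHz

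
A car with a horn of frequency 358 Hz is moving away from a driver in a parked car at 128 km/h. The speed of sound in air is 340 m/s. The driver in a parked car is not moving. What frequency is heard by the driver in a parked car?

324 Hz

128 km/h = 35.56 m/s.
Only the source moves, away from the listener, so f' = f · v/(v + v_s).
f' = 358 × 340/(340 + 35.56) = 358 × 340/375.6 ≈ 324 Hz.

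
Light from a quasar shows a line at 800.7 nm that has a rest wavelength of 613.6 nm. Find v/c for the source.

0.260c

λ'/λ₀ = 1.3049 > 1 (redshift), so the source is receding.
λ'/λ₀ = √((1 + β)/(1 − β)) for a receding source ⇒ β = (r² − 1)/(r² + 1) with r = λ'/λ₀.
β = (1.7028 − 1)/(1.7028 + 1) ≈ 0.260.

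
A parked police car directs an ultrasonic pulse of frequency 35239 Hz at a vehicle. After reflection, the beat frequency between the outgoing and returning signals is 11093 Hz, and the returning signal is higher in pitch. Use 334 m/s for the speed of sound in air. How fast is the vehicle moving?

45 m/s

Double Doppler shift off a moving reflector: f₂ = f₀ · (v + u)/(v − u) (u > 0 toward emitter).
Returning signal is higher, so f₂ = f₀ + Δf = 35239 + 11093 = 46332 Hz.
Rearranging, u = v · (f₂ − f₀)/(f₂ + f₀) = 334 × 11093/81571 ≈ 45 m/s.
So the vehicle is moving at 45 m/s toward the emitter.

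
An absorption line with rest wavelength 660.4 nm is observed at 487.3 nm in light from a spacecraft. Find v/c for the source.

0.295c

λ'/λ₀ = 0.7379 < 1 (blueshift), so the source is approaching.
λ'/λ₀ = √((1 − β)/(1 + β)) for an approaching source ⇒ β = (1 − r²)/(1 + r²) with r = λ'/λ₀.
β = (1 − 0.5445)/(1 + 0.5445) ≈ 0.295.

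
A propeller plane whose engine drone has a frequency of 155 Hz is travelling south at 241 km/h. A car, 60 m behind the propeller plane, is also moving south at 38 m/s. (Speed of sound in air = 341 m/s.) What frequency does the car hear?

144 Hz

241 km/h = 66.94 m/s.
The car is behind, so the propeller plane is moving away from it while the car is moving toward the propeller plane.
With source receding and observer approaching, f' = f · (v + v_o)/(v + v_s).
f' = 155 × (341 + 38)/(341 + 66.94) = 155 × 379/407.94 ≈ 144 Hz.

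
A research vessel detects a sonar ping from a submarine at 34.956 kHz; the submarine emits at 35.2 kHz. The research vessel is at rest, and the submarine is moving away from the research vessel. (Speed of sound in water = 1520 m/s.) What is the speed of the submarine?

10.6 m/s

f' = f · v/(v + v_s) ⇒ v_s = v · |1 − f/f'|.
v_s = 1520 × |1 − 35.2/34.956| = 1520 × 0.00698 ≈ 10.6 m/s.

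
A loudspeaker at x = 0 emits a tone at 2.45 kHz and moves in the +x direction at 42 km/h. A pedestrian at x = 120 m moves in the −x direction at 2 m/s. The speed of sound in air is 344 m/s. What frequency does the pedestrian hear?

42 km/h = 11.67 m/s.
The observer lies on the +x side, so the source is heading toward the observer and the observer is heading toward the source.
Both move, so f' = f · (v + v_o)/(v − v_s).
f' = 2.45 × (344 + 2)/(344 − 11.67) = 2.45 × 346/332.33 ≈ 2.55 kHz.

2.55 kHz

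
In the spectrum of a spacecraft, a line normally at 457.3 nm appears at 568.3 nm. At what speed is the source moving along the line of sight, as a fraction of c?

λ'/λ₀ = 1.2427 > 1 (redshift), so the source is receding.
λ'/λ₀ = √((1 + β)/(1 − β)) for a receding source ⇒ β = (r² − 1)/(r² + 1) with r = λ'/λ₀.
β = (1.5444 − 1)/(1.5444 + 1) ≈ 0.214.

0.214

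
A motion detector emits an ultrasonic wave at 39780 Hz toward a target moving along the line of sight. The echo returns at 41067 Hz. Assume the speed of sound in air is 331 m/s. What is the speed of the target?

Double Doppler shift off a moving reflector: f₂ = f₀ · (v + u)/(v − u) (u > 0 toward emitter).
Rearranging, u = v · (f₂ − f₀)/(f₂ + f₀) = 331 × 1287/80847 ≈ 5.3 m/s.
So the target is moving at 5.3 m/s toward the emitter.

5.3 m/s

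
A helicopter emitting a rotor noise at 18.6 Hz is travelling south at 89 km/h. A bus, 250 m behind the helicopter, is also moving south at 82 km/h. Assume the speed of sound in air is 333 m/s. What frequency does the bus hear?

18.5 Hz

89 km/h = 24.72 m/s; 82 km/h = 22.78 m/s.
The bus is behind, so the helicopter is moving away from it while the bus is moving toward the helicopter.
With source receding and observer approaching, f' = f · (v + v_o)/(v + v_s).
f' = 18.6 × (333 + 22.78)/(333 + 24.72) = 18.6 × 355.78/357.72 ≈ 18.5 Hz.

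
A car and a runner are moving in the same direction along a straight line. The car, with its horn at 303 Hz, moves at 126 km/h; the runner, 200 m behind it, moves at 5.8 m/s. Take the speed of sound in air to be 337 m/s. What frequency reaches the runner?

126 km/h = 35 m/s.
The runner is behind, so the car is moving away from it while the runner is moving toward the car.
With source receding and observer approaching, f' = f · (v + v_o)/(v + v_s).
f' = 303 × (337 + 5.8)/(337 + 35) = 303 × 342.8/372 ≈ 279 Hz.

279 Hz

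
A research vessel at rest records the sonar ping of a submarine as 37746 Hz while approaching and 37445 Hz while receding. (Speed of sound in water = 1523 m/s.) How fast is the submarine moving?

f₁/f₂ = (v + v_s)/(v − v_s), so v_s = v · (f₁ − f₂)/(f₁ + f₂).
v_s = 1523 × (37746 − 37445)/(37746 + 37445) = 1523 × 301/75191 ≈ 6.1 m/s.

6.1 m/s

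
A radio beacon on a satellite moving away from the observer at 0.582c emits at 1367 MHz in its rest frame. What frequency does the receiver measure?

702.7 MHz

Relativistic Doppler for frequency: f' = f₀ · √((1 − β)/(1 + β)).
f' = 1367 × √(0.4180/1.5820) = 1367 × 0.51403 ≈ 702.7 MHz.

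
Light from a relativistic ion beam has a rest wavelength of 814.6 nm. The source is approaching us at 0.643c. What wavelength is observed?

Relativistic Doppler for wavelength: λ' = λ₀ · √((1 − β)/(1 + β)).
λ' = 814.6 × √(0.3570/1.6430) = 814.6 × 0.46614 ≈ 379.7 nm.

379.7 nm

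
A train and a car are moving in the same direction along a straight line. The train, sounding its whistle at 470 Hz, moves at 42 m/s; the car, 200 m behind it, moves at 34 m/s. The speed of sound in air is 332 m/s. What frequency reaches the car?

460 Hz

The car is behind, so the train is moving away from it while the car is moving toward the train.
With source receding and observer approaching, f' = f · (v + v_o)/(v + v_s).
f' = 470 × (332 + 34)/(332 + 42) = 470 × 366/374 ≈ 460 Hz.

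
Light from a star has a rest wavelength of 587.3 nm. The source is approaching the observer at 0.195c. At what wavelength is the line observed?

482.0 nm

Relativistic Doppler for wavelength: λ' = λ₀ · √((1 − β)/(1 + β)).
λ' = 587.3 × √(0.8050/1.1950) = 587.3 × 0.82076 ≈ 482.0 nm.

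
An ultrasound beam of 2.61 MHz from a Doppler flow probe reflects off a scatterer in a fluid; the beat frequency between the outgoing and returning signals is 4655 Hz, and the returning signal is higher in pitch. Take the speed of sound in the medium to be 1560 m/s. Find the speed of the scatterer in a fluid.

Double Doppler shift off a moving reflector: f₂ = f₀ · (v + u)/(v − u) (u > 0 toward emitter).
Returning signal is higher, so f₂ = f₀ + Δf = 2610000 + 4655 = 2614655 Hz.
Rearranging, u = v · (f₂ − f₀)/(f₂ + f₀) = 1560 × 4655/5224655 ≈ 1.39 m/s.
So the scatterer in a fluid is moving at 1.39 m/s toward the emitter.

1.39 m/s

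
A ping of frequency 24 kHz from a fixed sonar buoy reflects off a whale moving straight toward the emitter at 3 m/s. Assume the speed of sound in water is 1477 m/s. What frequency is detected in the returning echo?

24.1 kHz

At the whale (a moving observer), f₁ = f₀ · (v + u)/v = 24 × 1480/1477 ≈ 24.0 kHz.
On reflection it acts as a source moving toward the stationary detector: f₂ = f₁ · v/(v − u) = 24.0 × 1477/1474 ≈ 24.1 kHz.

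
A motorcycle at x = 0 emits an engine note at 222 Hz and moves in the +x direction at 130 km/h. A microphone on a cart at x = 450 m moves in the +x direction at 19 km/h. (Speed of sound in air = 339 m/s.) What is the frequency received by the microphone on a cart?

130 km/h = 36.11 m/s; 19 km/h = 5.278 m/s.
The observer lies on the +x side, so the source is heading toward the observer and the observer is heading away from the source.
General Doppler shift: f' = f · (v − v_o)/(v − v_s).
f' = 222 × (339 − 5.278)/(339 − 36.11) = 222 × 333.72/302.89 ≈ 245 Hz.

245 Hz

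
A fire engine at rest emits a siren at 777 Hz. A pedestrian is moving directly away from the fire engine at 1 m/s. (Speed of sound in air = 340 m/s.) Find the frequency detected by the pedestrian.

775 Hz

Moving observer, stationary source: f' = f · (v − v_o)/v.
f' = 777 × (340 − 1)/340 = 777 × 339/340 ≈ 775 Hz.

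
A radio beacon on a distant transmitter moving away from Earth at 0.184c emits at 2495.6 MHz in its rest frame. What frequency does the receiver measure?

Relativistic Doppler for frequency: f' = f₀ · √((1 − β)/(1 + β)).
f' = 2495.6 × √(0.8160/1.1840) = 2495.6 × 0.83017 ≈ 2071.8 MHz.

2071.8 MHz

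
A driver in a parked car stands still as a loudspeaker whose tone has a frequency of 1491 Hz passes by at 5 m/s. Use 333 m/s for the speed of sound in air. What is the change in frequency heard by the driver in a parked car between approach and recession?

44.8 Hz

Approaching: f₁ = f · v/(v − v_s) = 1491 × 333/328 ≈ 1513.7 Hz.
Receding: f₂ = f · v/(v + v_s) = 1491 × 333/338 ≈ 1468.9 Hz.
Drop: f₁ − f₂ = 2f·v·v_s/(v² − v_s²) = 2 × 1491 × 333 × 5/(333² − 5²) ≈ 44.8 Hz.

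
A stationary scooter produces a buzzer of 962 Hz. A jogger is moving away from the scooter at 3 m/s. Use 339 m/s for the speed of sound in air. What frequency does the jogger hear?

Only the observer moves, away from the source, so f' = f · (v − v_o)/v.
f' = 962 × (339 − 3)/339 = 962 × 336/339 ≈ 953 Hz.

953 Hz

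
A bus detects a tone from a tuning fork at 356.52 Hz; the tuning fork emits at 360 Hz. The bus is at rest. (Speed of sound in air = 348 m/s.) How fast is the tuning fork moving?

3.4 m/s

f' < f, so the tuning fork is receding.
f' = f · v/(v + v_s) ⇒ v_s = v · |1 − f/f'|.
v_s = 348 × |1 − 360/356.52| = 348 × 0.009761 ≈ 3.4 m/s.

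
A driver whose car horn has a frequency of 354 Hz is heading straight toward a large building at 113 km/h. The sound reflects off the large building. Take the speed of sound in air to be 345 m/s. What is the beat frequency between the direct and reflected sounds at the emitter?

113 km/h = 31.39 m/s.
The large building receives the sound from a moving source: f₁ = f₀ · v/(v − v_e) = 354 × 345/313.61 ≈ 389.4 Hz.
On the return leg the driver is a moving observer: f₂ = f₁ · (v + v_e)/v = 389.4 × 376.39/345 ≈ 424.9 Hz.
Equivalently f₂ = f₀ · (v + v_e)/(v − v_e).
Beat against the emitted tone: |f₂ − f₀| = 2v_e·f₀/(v − v_e) = 2 × 31.39 × 354/313.61 ≈ 71 Hz.

71 Hz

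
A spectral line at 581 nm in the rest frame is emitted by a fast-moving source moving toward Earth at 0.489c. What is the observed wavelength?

Relativistic Doppler for wavelength: λ' = λ₀ · √((1 − β)/(1 + β)).
λ' = 581 × √(0.5110/1.4890) = 581 × 0.58582 ≈ 340.4 nm.

340.4 nm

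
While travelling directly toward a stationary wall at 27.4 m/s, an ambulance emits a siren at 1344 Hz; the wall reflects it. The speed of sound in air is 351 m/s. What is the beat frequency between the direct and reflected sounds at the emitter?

228 Hz

The wall receives the sound from a moving source: f₁ = f₀ · v/(v − v_e) = 1344 × 351/323.6 ≈ 1458 Hz.
On the return leg the ambulance is a moving observer: f₂ = f₁ · (v + v_e)/v = 1458 × 378.4/351 ≈ 1572 Hz.
Equivalently f₂ = f₀ · (v + v_e)/(v − v_e).
Beat against the emitted tone: |f₂ − f₀| = 2v_e·f₀/(v − v_e) = 2 × 27.4 × 1344/323.6 ≈ 228 Hz.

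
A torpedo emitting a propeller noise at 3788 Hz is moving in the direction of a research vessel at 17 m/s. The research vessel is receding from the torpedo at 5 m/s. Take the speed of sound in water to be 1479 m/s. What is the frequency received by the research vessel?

With source approaching and observer receding, f' = f · (v − v_o)/(v − v_s).
f' = 3788 × (1479 − 5)/(1479 − 17) = 3788 × 1474/1462 ≈ 3819 Hz.

3819 Hz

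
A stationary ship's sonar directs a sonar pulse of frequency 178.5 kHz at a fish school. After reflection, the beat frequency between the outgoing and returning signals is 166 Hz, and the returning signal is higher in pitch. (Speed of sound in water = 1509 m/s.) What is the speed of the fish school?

Double Doppler shift off a moving reflector: f₂ = f₀ · (v + u)/(v − u) (u > 0 toward emitter).
Returning signal is higher, so f₂ = f₀ + Δf = 178500 + 166 = 178666 Hz.
Rearranging, u = v · (f₂ − f₀)/(f₂ + f₀) = 1509 × 166/357166 ≈ 0.70 m/s.
So the fish school is moving at 0.70 m/s toward the emitter.

0.70 m/s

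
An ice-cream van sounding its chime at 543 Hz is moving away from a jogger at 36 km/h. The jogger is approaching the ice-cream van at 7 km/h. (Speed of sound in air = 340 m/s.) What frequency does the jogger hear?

531 Hz

36 km/h = 10 m/s; 7 km/h = 1.944 m/s.
Both move, so f' = f · (v + v_o)/(v + v_s).
f' = 543 × (340 + 1.944)/(340 + 10) = 543 × 341.94/350 ≈ 531 Hz.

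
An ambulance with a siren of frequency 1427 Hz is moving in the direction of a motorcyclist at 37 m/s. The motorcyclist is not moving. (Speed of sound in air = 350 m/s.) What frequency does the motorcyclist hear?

1596 Hz

With the source moving toward a stationary observer, f' = f · v/(v − v_s).
f' = 1427 × 350/(350 − 37) = 1427 × 350/313 ≈ 1596 Hz.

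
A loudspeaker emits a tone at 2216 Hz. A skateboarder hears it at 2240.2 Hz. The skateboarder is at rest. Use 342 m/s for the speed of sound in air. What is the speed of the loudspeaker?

f' > f, so the loudspeaker is approaching.
f' = f · v/(v − v_s) ⇒ v_s = v · |1 − f/f'|.
v_s = 342 × |1 − 2216/2240.2| = 342 × 0.0108 ≈ 3.7 m/s.

3.7 m/s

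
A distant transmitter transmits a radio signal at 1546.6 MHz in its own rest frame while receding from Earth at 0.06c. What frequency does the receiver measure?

1456.4 MHz

Relativistic Doppler for frequency: f' = f₀ · √((1 − β)/(1 + β)).
f' = 1546.6 × √(0.9400/1.0600) = 1546.6 × 0.94170 ≈ 1456.4 MHz.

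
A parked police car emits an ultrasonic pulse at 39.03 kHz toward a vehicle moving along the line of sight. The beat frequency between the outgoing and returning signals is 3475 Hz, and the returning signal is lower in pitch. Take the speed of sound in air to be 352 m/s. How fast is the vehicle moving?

Double Doppler shift off a moving reflector: f₂ = f₀ · (v + u)/(v − u) (u > 0 toward emitter).
Returning signal is lower, so f₂ = f₀ − Δf = 39030 − 3475 = 35555 Hz.
Rearranging, u = v · (f₂ − f₀)/(f₂ + f₀) = 352 × -3475/74585 ≈ -16.4 m/s.
So the vehicle is moving at 16.4 m/s away from the emitter.

16.4 m/s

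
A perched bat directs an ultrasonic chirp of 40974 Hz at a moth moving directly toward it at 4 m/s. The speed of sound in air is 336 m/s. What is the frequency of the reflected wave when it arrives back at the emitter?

41961 Hz

At the moth (a moving observer), f₁ = f₀ · (v + u)/v = 40974 × 340/336 ≈ 41462 Hz.
The reflection then acts as a moving source: f₂ = f₁ · v/(v − u) ≈ 41961 Hz.
Equivalently f₂ = f₀ · (v + u)/(v − u).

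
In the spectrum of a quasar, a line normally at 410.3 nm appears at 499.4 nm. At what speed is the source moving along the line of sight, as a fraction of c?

λ'/λ₀ = 1.2172 > 1 (redshift), so the source is receding.
λ'/λ₀ = √((1 + β)/(1 − β)) for a receding source ⇒ β = (r² − 1)/(r² + 1) with r = λ'/λ₀.
β = (1.4815 − 1)/(1.4815 + 1) ≈ 0.194.

0.194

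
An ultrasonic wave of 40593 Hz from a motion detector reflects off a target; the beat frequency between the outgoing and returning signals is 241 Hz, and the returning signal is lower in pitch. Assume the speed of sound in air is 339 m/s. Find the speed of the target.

1.01 m/s

Double Doppler shift off a moving reflector: f₂ = f₀ · (v + u)/(v − u) (u > 0 toward emitter).
Returning signal is lower, so f₂ = f₀ − Δf = 40593 − 241 = 40352 Hz.
Rearranging, u = v · (f₂ − f₀)/(f₂ + f₀) = 339 × -241/80945 ≈ -1.01 m/s.
So the target is moving at 1.01 m/s away from the emitter.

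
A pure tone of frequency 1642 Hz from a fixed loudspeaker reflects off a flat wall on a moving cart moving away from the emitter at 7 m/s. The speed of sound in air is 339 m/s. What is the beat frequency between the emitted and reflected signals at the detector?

The flat wall on a moving cart first receives the wave as a moving observer: f₁ = f₀ · (v − u)/v = 1642 × (339 − 7)/339 ≈ 1608.1 Hz.
The reflection then acts as a moving source: f₂ = f₁ · v/(v + u) ≈ 1575.6 Hz.
Beat frequency: |f₂ − f₀| = 2u·f₀/(v + u) = 2 × 7 × 1642/346 ≈ 66 Hz.

66 Hz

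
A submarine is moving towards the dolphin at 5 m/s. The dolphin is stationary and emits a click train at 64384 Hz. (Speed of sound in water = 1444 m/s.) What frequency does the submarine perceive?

64607 Hz

Only the observer moves, toward the source, so f' = f · (v + v_o)/v.
f' = 64384 × (1444 + 5)/1444 = 64384 × 1449/1444 ≈ 64607 Hz.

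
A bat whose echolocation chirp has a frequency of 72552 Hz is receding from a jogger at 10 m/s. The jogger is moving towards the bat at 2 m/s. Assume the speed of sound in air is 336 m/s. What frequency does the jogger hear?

With source receding and observer approaching, f' = f · (v + v_o)/(v + v_s).
f' = 72552 × (336 + 2)/(336 + 10) = 72552 × 338/346 ≈ 70874 Hz.

70874 Hz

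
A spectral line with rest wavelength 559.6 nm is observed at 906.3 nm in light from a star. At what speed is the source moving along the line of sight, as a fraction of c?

λ'/λ₀ = 1.6195 > 1 (redshift), so the source is receding.
λ'/λ₀ = √((1 + β)/(1 − β)) for a receding source ⇒ β = (r² − 1)/(r² + 1) with r = λ'/λ₀.
β = (2.6229 − 1)/(2.6229 + 1) ≈ 0.448.

0.448c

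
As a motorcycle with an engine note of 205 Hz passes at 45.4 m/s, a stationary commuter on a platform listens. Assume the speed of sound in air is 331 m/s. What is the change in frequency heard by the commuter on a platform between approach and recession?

57.3 Hz

Approaching: f₁ = f · v/(v − v_s) = 205 × 331/285.6 ≈ 237.6 Hz.
Receding: f₂ = f · v/(v + v_s) = 205 × 331/376.4 ≈ 180.3 Hz.
Drop: f₁ − f₂ = 2f·v·v_s/(v² − v_s²) = 2 × 205 × 331 × 45.4/(331² − 45.4²) ≈ 57.3 Hz.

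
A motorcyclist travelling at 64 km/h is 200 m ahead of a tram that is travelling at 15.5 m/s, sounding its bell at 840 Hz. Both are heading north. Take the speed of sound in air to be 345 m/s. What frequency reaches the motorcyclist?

834 Hz

64 km/h = 17.78 m/s.
The motorcyclist is ahead, so the tram is moving toward it while the motorcyclist is moving away from the tram.
General Doppler shift: f' = f · (v − v_o)/(v − v_s).
f' = 840 × (345 − 17.78)/(345 − 15.5) = 840 × 327.22/329.5 ≈ 834 Hz.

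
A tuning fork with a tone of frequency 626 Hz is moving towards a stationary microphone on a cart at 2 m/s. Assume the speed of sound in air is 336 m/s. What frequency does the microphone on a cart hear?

630 Hz

Only the source moves, toward the listener, so f' = f · v/(v − v_s).
f' = 626 × 336/(336 − 2) = 626 × 336/334 ≈ 630 Hz.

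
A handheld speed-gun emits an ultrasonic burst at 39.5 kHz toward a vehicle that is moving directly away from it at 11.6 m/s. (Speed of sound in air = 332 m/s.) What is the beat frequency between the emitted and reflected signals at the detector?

At the vehicle (a moving observer), f₁ = f₀ · (v − u)/v = 39.5 × 320.4/332 ≈ 38.12 kHz.
The reflection then acts as a moving source: f₂ = f₁ · v/(v + u) ≈ 36.83 kHz.
Beat frequency (with f₀ = 39500 Hz): |f₂ − f₀| = 2u·f₀/(v + u) = 2 × 11.6 × 39500/343.6 ≈ 2667 Hz.

2667 Hz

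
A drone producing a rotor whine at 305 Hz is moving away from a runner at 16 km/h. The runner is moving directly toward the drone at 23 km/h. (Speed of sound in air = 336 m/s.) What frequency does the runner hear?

16 km/h = 4.444 m/s; 23 km/h = 6.389 m/s.
General Doppler shift: f' = f · (v + v_o)/(v + v_s).
f' = 305 × (336 + 6.389)/(336 + 4.444) = 305 × 342.39/340.44 ≈ 307 Hz.

307 Hz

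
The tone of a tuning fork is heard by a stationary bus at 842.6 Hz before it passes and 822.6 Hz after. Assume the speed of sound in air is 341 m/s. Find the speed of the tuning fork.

4.1 m/s

f₁/f₂ = (v + v_s)/(v − v_s), so v_s = v · (f₁ − f₂)/(f₁ + f₂).
v_s = 341 × (842.6 − 822.6)/(842.6 + 822.6) = 341 × 20.0/1665.2 ≈ 4.1 m/s.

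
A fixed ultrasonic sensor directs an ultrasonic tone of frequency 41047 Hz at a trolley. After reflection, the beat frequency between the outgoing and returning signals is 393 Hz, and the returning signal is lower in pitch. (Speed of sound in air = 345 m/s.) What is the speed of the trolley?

Double Doppler shift off a moving reflector: f₂ = f₀ · (v + u)/(v − u) (u > 0 toward emitter).
Returning signal is lower, so f₂ = f₀ − Δf = 41047 − 393 = 40654 Hz.
Rearranging, u = v · (f₂ − f₀)/(f₂ + f₀) = 345 × -393/81701 ≈ -1.66 m/s.
So the trolley is moving at 1.66 m/s away from the emitter.

1.66 m/s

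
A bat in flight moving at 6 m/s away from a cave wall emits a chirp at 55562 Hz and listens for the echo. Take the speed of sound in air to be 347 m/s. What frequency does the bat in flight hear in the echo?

53673 Hz

The cave wall receives the sound from a moving source: f₁ = f₀ · v/(v + v_e) = 55562 × 347/353 ≈ 54618 Hz.
On the return leg the bat in flight is a moving observer: f₂ = f₁ · (v − v_e)/v = 54618 × 341/347 ≈ 53673 Hz.
Equivalently f₂ = f₀ · (v − v_e)/(v + v_e).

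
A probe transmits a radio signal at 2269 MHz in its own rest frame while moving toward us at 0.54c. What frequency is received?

Relativistic Doppler for frequency: f' = f₀ · √((1 + β)/(1 − β)).
f' = 2269 × √(1.5400/0.4600) = 2269 × 1.82971 ≈ 4151.6 MHz.

4151.6 MHz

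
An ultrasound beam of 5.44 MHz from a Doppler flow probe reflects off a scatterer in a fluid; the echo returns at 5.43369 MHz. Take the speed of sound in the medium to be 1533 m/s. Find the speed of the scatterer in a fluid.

0.89 m/s

Double Doppler shift off a moving reflector: f₂ = f₀ · (v + u)/(v − u) (u > 0 toward emitter).
Rearranging, u = v · (f₂ − f₀)/(f₂ + f₀) = 1533 × -0.00631/10.87369 ≈ -0.89 m/s.
So the scatterer in a fluid is moving at 0.89 m/s away from the emitter.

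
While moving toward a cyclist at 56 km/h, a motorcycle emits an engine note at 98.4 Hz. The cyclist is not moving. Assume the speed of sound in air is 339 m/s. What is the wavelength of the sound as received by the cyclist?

56 km/h = 15.56 m/s.
Only the source moves, toward the listener, so f' = f · v/(v − v_s).
f' = 98.4 × 339/(339 − 15.56) ≈ 103 Hz.
λ' = v/f' = 339/103.132 ≈ 3.29 m.

3.29 m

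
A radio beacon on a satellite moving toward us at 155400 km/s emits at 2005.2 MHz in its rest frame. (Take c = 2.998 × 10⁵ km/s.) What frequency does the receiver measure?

3560.2 MHz

β = v/c = 155400/299800 = 0.5183.
Relativistic Doppler for frequency: f' = f₀ · √((1 + β)/(1 − β)).
f' = 2005.2 × √(1.5183/0.4817) = 2005.2 × 1.77549 ≈ 3560.2 MHz.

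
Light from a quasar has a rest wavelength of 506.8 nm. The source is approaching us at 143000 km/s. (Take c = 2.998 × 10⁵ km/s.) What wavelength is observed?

301.6 nm

β = v/c = 143000/299800 = 0.4770.
Relativistic Doppler for wavelength: λ' = λ₀ · √((1 − β)/(1 + β)).
λ' = 506.8 × √(0.5230/1.4770) = 506.8 × 0.59507 ≈ 301.6 nm.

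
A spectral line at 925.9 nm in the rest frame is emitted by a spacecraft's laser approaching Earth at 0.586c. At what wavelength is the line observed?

Relativistic Doppler for wavelength: λ' = λ₀ · √((1 − β)/(1 + β)).
λ' = 925.9 × √(0.4140/1.5860) = 925.9 × 0.51091 ≈ 473.1 nm.

473.1 nm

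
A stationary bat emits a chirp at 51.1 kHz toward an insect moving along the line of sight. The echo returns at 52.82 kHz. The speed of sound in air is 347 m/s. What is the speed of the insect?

Double Doppler shift off a moving reflector: f₂ = f₀ · (v + u)/(v − u) (u > 0 toward emitter).
Rearranging, u = v · (f₂ − f₀)/(f₂ + f₀) = 347 × 1.72/103.92 ≈ 5.7 m/s.
So the insect is moving at 5.7 m/s toward the emitter.

5.7 m/s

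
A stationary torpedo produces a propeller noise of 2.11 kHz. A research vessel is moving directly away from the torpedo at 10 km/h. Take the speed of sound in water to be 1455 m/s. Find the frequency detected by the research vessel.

2.11 kHz

10 km/h = 2.778 m/s.
Moving observer, stationary source: f' = f · (v − v_o)/v.
f' = 2.11 × (1455 − 2.778)/1455 = 2.11 × 1452.2/1455 ≈ 2.11 kHz.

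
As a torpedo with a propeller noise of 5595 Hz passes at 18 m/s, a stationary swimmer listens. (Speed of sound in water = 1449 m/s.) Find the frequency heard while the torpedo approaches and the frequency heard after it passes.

Approaching: f₁ = f · v/(v − v_s) = 5595 × 1449/1431 ≈ 5665 Hz.
Receding: f₂ = f · v/(v + v_s) = 5595 × 1449/1467 ≈ 5526 Hz.

5665 Hz approaching; 5526 Hz receding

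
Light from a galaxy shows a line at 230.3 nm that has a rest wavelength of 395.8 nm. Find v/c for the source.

0.494c

λ'/λ₀ = 0.5819 < 1 (blueshift), so the source is approaching.
λ'/λ₀ = √((1 − β)/(1 + β)) for an approaching source ⇒ β = (1 − r²)/(1 + r²) with r = λ'/λ₀.
β = (1 − 0.3386)/(1 + 0.3386) ≈ 0.494.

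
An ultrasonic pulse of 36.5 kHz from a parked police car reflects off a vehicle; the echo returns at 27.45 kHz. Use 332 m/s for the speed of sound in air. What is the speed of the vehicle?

47 m/s

Double Doppler shift off a moving reflector: f₂ = f₀ · (v + u)/(v − u) (u > 0 toward emitter).
Rearranging, u = v · (f₂ − f₀)/(f₂ + f₀) = 332 × -9.05/63.95 ≈ -47 m/s.
So the vehicle is moving at 47 m/s away from the emitter.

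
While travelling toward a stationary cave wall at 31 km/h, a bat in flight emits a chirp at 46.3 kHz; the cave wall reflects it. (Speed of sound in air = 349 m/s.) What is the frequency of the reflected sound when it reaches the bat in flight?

31 km/h = 8.611 m/s.
The cave wall receives the sound from a moving source: f₁ = f₀ · v/(v − v_e) = 46.3 × 349/340.39 ≈ 47.5 kHz.
On the return leg the bat in flight is a moving observer: f₂ = f₁ · (v + v_e)/v = 47.5 × 357.61/349 ≈ 48.6 kHz.

48.6 kHz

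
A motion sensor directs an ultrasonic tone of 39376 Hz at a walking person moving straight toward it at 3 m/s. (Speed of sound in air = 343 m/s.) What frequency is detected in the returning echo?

The walking person first receives the wave as a moving observer: f₁ = f₀ · (v + u)/v = 39376 × (343 + 3)/343 ≈ 39720 Hz.
On reflection it acts as a source moving toward the stationary detector: f₂ = f₁ · v/(v − u) = 39720 × 343/340 ≈ 40071 Hz.
Equivalently f₂ = f₀ · (v + u)/(v − u).

40071 Hz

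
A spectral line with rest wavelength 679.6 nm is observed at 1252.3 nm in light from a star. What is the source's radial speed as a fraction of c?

0.545c

λ'/λ₀ = 1.8427 > 1 (redshift), so the source is receding.
λ'/λ₀ = √((1 + β)/(1 − β)) for a receding source ⇒ β = (r² − 1)/(r² + 1) with r = λ'/λ₀.
β = (3.3955 − 1)/(3.3955 + 1) ≈ 0.545.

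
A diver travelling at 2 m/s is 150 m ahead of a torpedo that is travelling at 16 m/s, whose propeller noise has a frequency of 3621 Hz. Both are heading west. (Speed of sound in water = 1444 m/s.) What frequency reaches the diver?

The diver is ahead, so the torpedo is moving toward it while the diver is moving away from the torpedo.
General Doppler shift: f' = f · (v − v_o)/(v − v_s).
f' = 3621 × (1444 − 2)/(1444 − 16) = 3621 × 1442/1428 ≈ 3656 Hz.

3656 Hz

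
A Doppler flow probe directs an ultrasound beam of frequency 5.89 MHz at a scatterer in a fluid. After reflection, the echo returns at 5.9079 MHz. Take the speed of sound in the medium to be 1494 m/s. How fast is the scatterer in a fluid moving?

2.27 m/s

Double Doppler shift off a moving reflector: f₂ = f₀ · (v + u)/(v − u) (u > 0 toward emitter).
Rearranging, u = v · (f₂ − f₀)/(f₂ + f₀) = 1494 × 0.0179/11.7979 ≈ 2.27 m/s.
So the scatterer in a fluid is moving at 2.27 m/s toward the emitter.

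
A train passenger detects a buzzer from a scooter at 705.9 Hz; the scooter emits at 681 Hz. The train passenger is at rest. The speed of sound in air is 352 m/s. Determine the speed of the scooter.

f' > f, so the scooter is approaching.
f' = f · v/(v − v_s) ⇒ v_s = v · |1 − f/f'|.
v_s = 352 × |1 − 681/705.9| = 352 × 0.03527 ≈ 12.4 m/s.

12.4 m/s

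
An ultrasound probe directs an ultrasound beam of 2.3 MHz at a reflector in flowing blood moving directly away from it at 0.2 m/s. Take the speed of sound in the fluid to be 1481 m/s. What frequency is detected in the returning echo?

At the reflector in flowing blood (a moving observer), f₁ = f₀ · (v − u)/v = 2.3 × 1480.8/1481 ≈ 2.300 MHz.
On reflection it acts as a source moving away from the stationary detector: f₂ = f₁ · v/(v + u) = 2.300 × 1481/1481.2 ≈ 2.299 MHz.
Equivalently f₂ = f₀ · (v − u)/(v + u).

2.299 MHz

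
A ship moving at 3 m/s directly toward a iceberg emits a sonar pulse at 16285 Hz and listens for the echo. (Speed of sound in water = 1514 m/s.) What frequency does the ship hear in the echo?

16350 Hz

The iceberg receives the sound from a moving source: f₁ = f₀ · v/(v − v_e) = 16285 × 1514/1511 ≈ 16317 Hz.
On the return leg the ship is a moving observer: f₂ = f₁ · (v + v_e)/v = 16317 × 1517/1514 ≈ 16350 Hz.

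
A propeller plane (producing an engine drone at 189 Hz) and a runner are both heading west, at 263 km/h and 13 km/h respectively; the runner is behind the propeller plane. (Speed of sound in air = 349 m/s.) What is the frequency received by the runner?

263 km/h = 73.06 m/s; 13 km/h = 3.611 m/s.
The runner is behind, so the propeller plane is moving away from it while the runner is moving toward the propeller plane.
With source receding and observer approaching, f' = f · (v + v_o)/(v + v_s).
f' = 189 × (349 + 3.611)/(349 + 73.06) = 189 × 352.61/422.06 ≈ 158 Hz.

158 Hz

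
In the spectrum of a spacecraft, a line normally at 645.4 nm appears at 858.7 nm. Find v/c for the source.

0.278c

λ'/λ₀ = 1.3305 > 1 (redshift), so the source is receding.
λ'/λ₀ = √((1 + β)/(1 − β)) for a receding source ⇒ β = (r² − 1)/(r² + 1) with r = λ'/λ₀.
β = (1.7702 − 1)/(1.7702 + 1) ≈ 0.278.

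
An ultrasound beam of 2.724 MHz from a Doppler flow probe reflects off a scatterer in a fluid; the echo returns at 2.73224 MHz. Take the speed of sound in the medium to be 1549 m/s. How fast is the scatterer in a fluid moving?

2.34 m/s

Double Doppler shift off a moving reflector: f₂ = f₀ · (v + u)/(v − u) (u > 0 toward emitter).
Rearranging, u = v · (f₂ − f₀)/(f₂ + f₀) = 1549 × 0.00824/5.45624 ≈ 2.34 m/s.
So the scatterer in a fluid is moving at 2.34 m/s toward the emitter.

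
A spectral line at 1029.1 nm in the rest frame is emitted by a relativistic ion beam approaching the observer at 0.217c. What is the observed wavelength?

825.5 nm

Relativistic Doppler for wavelength: λ' = λ₀ · √((1 − β)/(1 + β)).
λ' = 1029.1 × √(0.7830/1.2170) = 1029.1 × 0.80211 ≈ 825.5 nm.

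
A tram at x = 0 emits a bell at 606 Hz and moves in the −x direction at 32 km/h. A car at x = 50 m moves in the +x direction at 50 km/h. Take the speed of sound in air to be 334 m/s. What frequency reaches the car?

32 km/h = 8.889 m/s; 50 km/h = 13.89 m/s.
The observer lies on the +x side, so the source is heading away from the observer and the observer is heading away from the source.
With source receding and observer receding, f' = f · (v − v_o)/(v + v_s).
f' = 606 × (334 − 13.89)/(334 + 8.889) = 606 × 320.11/342.89 ≈ 566 Hz.

566 Hz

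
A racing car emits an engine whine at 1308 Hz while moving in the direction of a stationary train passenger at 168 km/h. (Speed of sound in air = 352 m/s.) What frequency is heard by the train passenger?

1508 Hz

168 km/h = 46.67 m/s.
Moving source, stationary observer: f' = f · v/(v − v_s) since the source is approaching.
f' = 1308 × 352/(352 − 46.67) = 1308 × 352/305.3 ≈ 1508 Hz.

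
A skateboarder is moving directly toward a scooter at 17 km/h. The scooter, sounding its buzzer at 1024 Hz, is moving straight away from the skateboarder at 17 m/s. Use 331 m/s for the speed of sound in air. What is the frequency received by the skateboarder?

17 km/h = 4.722 m/s.
With source receding and observer approaching, f' = f · (v + v_o)/(v + v_s).
f' = 1024 × (331 + 4.722)/(331 + 17) = 1024 × 335.72/348 ≈ 988 Hz.

988 Hz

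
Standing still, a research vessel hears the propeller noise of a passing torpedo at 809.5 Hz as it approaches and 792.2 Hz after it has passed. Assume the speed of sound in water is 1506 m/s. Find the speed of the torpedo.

16.3 m/s

f₁/f₂ = (v + v_s)/(v − v_s), so v_s = v · (f₁ − f₂)/(f₁ + f₂).
v_s = 1506 × (809.5 − 792.2)/(809.5 + 792.2) = 1506 × 17.3/1601.7 ≈ 16.3 m/s.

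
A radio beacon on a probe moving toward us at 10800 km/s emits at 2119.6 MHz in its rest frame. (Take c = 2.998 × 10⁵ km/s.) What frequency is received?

2197.4 MHz

β = v/c = 10800/299800 = 0.0360.
Relativistic Doppler for frequency: f' = f₀ · √((1 + β)/(1 − β)).
f' = 2119.6 × √(1.0360/0.9640) = 2119.6 × 1.03670 ≈ 2197.4 MHz.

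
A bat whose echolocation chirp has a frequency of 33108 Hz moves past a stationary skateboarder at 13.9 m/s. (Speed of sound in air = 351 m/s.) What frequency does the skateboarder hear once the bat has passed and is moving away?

31847 Hz

Receding: f₂ = f · v/(v + v_s) = 33108 × 351/364.9 ≈ 31847 Hz.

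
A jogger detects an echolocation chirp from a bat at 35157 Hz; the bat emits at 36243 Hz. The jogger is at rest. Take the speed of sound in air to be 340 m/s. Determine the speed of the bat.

10.5 m/s

f' < f, so the bat is receding.
f' = f · v/(v + v_s) ⇒ v_s = v · |1 − f/f'|.
v_s = 340 × |1 − 36243/35157| = 340 × 0.03089 ≈ 10.5 m/s.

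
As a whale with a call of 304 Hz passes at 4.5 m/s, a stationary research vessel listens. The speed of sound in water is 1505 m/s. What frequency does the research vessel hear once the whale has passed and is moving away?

Receding: f₂ = f · v/(v + v_s) = 304 × 1505/1509.5 ≈ 303 Hz.

303 Hz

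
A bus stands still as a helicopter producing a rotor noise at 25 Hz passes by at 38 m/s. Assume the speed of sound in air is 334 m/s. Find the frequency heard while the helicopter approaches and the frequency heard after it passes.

28.2 Hz approaching; 22.4 Hz receding

Approaching: f₁ = f · v/(v − v_s) = 25 × 334/296 ≈ 28.2 Hz.
Receding: f₂ = f · v/(v + v_s) = 25 × 334/372 ≈ 22.4 Hz.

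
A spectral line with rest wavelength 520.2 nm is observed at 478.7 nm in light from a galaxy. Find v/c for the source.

λ'/λ₀ = 0.9202 < 1 (blueshift), so the source is approaching.
λ'/λ₀ = √((1 − β)/(1 + β)) for an approaching source ⇒ β = (1 − r²)/(1 + r²) with r = λ'/λ₀.
β = (1 − 0.8468)/(1 + 0.8468) ≈ 0.083.

0.083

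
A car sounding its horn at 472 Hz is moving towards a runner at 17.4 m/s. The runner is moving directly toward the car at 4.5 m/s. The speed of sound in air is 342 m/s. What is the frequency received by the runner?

504 Hz

General Doppler shift: f' = f · (v + v_o)/(v − v_s).
f' = 472 × (342 + 4.5)/(342 − 17.4) = 472 × 346.5/324.6 ≈ 504 Hz.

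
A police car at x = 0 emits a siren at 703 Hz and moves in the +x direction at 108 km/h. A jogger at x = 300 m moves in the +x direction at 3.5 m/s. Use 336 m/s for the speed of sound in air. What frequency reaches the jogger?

108 km/h = 30 m/s.
The observer lies on the +x side, so the source is heading toward the observer and the observer is heading away from the source.
General Doppler shift: f' = f · (v − v_o)/(v − v_s).
f' = 703 × (336 − 3.5)/(336 − 30) = 703 × 332.5/306 ≈ 764 Hz.

764 Hz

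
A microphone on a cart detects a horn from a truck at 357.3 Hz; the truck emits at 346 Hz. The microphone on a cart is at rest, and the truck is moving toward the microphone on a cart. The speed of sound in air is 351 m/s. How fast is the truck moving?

11.1 m/s

f' = f · v/(v − v_s) ⇒ v_s = v · |1 − f/f'|.
v_s = 351 × |1 − 346/357.3| = 351 × 0.03163 ≈ 11.1 m/s.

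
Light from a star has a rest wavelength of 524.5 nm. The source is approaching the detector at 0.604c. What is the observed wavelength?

260.6 nm

Relativistic Doppler for wavelength: λ' = λ₀ · √((1 − β)/(1 + β)).
λ' = 524.5 × √(0.3960/1.6040) = 524.5 × 0.49687 ≈ 260.6 nm.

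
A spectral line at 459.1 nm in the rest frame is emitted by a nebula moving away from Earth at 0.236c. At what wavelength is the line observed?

Relativistic Doppler for wavelength: λ' = λ₀ · √((1 + β)/(1 − β)).
λ' = 459.1 × √(1.2360/0.7640) = 459.1 × 1.27193 ≈ 583.9 nm.

583.9 nm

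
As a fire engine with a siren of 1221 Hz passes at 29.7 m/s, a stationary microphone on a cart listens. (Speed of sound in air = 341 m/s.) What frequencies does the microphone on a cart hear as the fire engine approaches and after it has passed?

1337 Hz approaching; 1123 Hz receding

Approaching: f₁ = f · v/(v − v_s) = 1221 × 341/311.3 ≈ 1337 Hz.
Receding: f₂ = f · v/(v + v_s) = 1221 × 341/370.7 ≈ 1123 Hz.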